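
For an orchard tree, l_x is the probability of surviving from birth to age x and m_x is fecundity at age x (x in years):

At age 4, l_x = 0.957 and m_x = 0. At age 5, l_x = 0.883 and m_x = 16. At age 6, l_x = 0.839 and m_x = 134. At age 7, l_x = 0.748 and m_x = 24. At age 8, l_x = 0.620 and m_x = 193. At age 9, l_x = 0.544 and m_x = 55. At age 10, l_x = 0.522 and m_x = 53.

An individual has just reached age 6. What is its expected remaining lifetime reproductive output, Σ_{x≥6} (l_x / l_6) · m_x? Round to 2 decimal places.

366.66

l_6 = 0.839. Conditional survival from age 6 to x is l_x / l_6.
  x=6: (0.839/0.839) × 134 = 134.0000
  x=7: (0.748/0.839) × 24 = 21.3969
  x=8: (0.620/0.839) × 193 = 142.6222
  x=9: (0.544/0.839) × 55 = 35.6615
  x=10: (0.522/0.839) × 53 = 32.9750
Sum = 134.0000 + 21.3969 + 142.6222 + 35.6615 + 32.9750 = 366.6555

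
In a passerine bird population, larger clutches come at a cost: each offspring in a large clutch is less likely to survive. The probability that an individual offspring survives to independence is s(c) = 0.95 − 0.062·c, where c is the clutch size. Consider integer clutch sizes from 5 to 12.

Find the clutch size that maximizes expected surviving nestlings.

Expected surviving nestlings = c × s(c):
  c=5: 5 × 0.640 = 3.200
  c=6: 6 × 0.578 = 3.468
  c=7: 7 × 0.516 = 3.612
  c=8: 8 × 0.454 = 3.632
  c=9: 9 × 0.392 = 3.528
  c=10: 10 × 0.330 = 3.300
  c=11: 11 × 0.268 = 2.948
  c=12: 12 × 0.206 = 2.472
Maximum at c = 8 (3.632 surviving nestlings).

8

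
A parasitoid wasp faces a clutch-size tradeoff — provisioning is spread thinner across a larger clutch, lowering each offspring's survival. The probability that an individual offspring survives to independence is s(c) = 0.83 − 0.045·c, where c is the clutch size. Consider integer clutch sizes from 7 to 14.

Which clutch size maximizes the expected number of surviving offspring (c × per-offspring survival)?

Expected surviving offspring = c × s(c):
  c=7: 7 × 0.515 = 3.605
  c=8: 8 × 0.470 = 3.760
  c=9: 9 × 0.425 = 3.825
  c=10: 10 × 0.380 = 3.800
  c=11: 11 × 0.335 = 3.685
  c=12: 12 × 0.290 = 3.480
  c=13: 13 × 0.245 = 3.185
  c=14: 14 × 0.200 = 2.800
Maximum at c = 9 (3.825 surviving offspring).

9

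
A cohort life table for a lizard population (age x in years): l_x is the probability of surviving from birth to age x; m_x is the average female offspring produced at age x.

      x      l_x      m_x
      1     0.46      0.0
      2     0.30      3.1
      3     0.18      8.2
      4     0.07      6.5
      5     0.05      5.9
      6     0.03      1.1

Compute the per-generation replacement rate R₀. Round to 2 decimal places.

R₀ = Σ l_x m_x:
  age 1: 0.46 × 0.0 = 0.0000
  age 2: 0.30 × 3.1 = 0.9300
  age 3: 0.18 × 8.2 = 1.4760
  age 4: 0.07 × 6.5 = 0.4550
  age 5: 0.05 × 5.9 = 0.2950
  age 6: 0.03 × 1.1 = 0.0330
R₀ = 0.0000 + 0.9300 + 1.4760 + 0.4550 + 0.2950 + 0.0330 = 3.1890

3.19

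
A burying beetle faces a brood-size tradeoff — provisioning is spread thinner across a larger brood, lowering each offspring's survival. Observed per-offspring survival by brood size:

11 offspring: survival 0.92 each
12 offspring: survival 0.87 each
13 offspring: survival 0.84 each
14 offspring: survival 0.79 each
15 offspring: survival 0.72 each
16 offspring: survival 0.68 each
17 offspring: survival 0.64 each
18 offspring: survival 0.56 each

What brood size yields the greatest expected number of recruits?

14

Expected recruits = c × s(c):
  c=11: 11 × 0.92 = 10.120
  c=12: 12 × 0.87 = 10.440
  c=13: 13 × 0.84 = 10.920
  c=14: 14 × 0.79 = 11.060
  c=15: 15 × 0.72 = 10.800
  c=16: 16 × 0.68 = 10.880
  c=17: 17 × 0.64 = 10.880
  c=18: 18 × 0.56 = 10.080
Maximum at c = 14 (11.060 recruits).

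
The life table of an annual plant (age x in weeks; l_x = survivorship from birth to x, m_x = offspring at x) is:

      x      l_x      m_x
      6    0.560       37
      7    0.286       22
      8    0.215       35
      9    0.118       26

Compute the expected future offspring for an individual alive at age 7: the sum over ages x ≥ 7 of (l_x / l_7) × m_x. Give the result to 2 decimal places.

l_7 = 0.286. Conditional survival from age 7 to x is l_x / l_7.
  x=7: (0.286/0.286) × 22 = 22.0000
  x=8: (0.215/0.286) × 35 = 26.3112
  x=9: (0.118/0.286) × 26 = 10.7273
Sum = 22.0000 + 26.3112 + 10.7273 = 59.0385

59.04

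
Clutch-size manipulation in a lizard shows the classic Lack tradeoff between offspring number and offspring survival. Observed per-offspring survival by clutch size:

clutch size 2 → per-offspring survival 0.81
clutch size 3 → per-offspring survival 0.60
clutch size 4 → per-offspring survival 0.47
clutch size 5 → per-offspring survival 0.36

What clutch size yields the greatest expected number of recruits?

4

Expected recruits = c × s(c):
  c=2: 2 × 0.81 = 1.620
  c=3: 3 × 0.60 = 1.800
  c=4: 4 × 0.47 = 1.880
  c=5: 5 × 0.36 = 1.800
Maximum at c = 4 (1.880 recruits).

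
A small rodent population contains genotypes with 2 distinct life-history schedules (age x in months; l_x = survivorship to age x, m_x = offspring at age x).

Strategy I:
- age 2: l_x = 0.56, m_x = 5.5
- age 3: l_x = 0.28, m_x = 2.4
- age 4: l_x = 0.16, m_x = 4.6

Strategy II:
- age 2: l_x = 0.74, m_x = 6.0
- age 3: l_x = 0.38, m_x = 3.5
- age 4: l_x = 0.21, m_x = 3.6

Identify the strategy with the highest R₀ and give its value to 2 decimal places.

Strategy I: R₀ = 0.56×5.5 + 0.28×2.4 + 0.16×4.6 = 4.4880
Strategy II: R₀ = 0.74×6.0 + 0.38×3.5 + 0.21×3.6 = 6.5260
Highest R₀: strategy II with 6.5260.

6.53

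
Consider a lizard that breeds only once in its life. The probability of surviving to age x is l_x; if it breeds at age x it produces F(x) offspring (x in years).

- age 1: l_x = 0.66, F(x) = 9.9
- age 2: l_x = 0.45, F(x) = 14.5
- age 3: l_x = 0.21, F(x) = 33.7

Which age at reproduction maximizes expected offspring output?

Expected offspring if breeding at age x = l_x × F(x):
  age 1: 0.66 × 9.9 = 6.534
  age 2: 0.45 × 14.5 = 6.525
  age 3: 0.21 × 33.7 = 7.077
Maximum at age 3 (7.077).

3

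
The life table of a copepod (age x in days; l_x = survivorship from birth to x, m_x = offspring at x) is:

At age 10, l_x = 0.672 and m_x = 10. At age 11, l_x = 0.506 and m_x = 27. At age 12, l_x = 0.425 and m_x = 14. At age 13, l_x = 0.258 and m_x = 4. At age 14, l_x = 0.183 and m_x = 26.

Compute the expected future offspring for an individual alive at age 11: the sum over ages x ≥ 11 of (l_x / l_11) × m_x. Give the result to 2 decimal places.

50.20

l_11 = 0.506. Conditional survival from age 11 to x is l_x / l_11.
  x=11: (0.506/0.506) × 27 = 27.0000
  x=12: (0.425/0.506) × 14 = 11.7589
  x=13: (0.258/0.506) × 4 = 2.0395
  x=14: (0.183/0.506) × 26 = 9.4032
Sum = 27.0000 + 11.7589 + 2.0395 + 9.4032 = 50.2016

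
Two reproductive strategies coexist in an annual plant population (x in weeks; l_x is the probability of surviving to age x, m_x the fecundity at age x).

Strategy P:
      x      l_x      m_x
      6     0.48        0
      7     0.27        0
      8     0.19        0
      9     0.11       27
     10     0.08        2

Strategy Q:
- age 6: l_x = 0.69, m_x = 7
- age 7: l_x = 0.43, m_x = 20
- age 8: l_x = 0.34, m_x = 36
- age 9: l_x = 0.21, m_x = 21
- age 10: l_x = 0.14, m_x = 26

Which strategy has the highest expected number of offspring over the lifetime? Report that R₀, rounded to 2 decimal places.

33.72

Strategy P: R₀ = 0.48×0 + 0.27×0 + 0.19×0 + 0.11×27 + 0.08×2 = 3.1300
Strategy Q: R₀ = 0.69×7 + 0.43×20 + 0.34×36 + 0.21×21 + 0.14×26 = 33.7200
Highest R₀: strategy Q with 33.7200.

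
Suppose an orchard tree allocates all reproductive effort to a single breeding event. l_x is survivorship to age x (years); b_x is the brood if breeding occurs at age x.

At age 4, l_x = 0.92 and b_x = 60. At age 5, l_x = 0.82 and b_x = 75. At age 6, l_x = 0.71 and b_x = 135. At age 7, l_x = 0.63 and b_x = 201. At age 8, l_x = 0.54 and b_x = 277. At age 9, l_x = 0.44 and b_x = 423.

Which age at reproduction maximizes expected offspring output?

Expected offspring if breeding at age x = l_x × b_x:
  age 4: 0.92 × 60 = 55.200
  age 5: 0.82 × 75 = 61.500
  age 6: 0.71 × 135 = 95.850
  age 7: 0.63 × 201 = 126.630
  age 8: 0.54 × 277 = 149.580
  age 9: 0.44 × 423 = 186.120
Maximum at age 9 (186.120).

9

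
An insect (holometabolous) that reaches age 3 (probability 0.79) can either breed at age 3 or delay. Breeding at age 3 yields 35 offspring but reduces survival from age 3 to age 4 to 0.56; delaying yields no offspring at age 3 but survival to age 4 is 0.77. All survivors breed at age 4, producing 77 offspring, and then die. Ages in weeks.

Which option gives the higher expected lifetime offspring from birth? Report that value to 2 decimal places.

breed at age 3: R₀ = 0.79 × (35 + 0.56 × 77) = 0.79 × 78.1200 = 61.7148
delay to age 4: R₀ = 0.79 × (0.77 × 77) = 0.79 × 59.2900 = 46.8391
Higher: breed at age 3 (61.7148).

61.71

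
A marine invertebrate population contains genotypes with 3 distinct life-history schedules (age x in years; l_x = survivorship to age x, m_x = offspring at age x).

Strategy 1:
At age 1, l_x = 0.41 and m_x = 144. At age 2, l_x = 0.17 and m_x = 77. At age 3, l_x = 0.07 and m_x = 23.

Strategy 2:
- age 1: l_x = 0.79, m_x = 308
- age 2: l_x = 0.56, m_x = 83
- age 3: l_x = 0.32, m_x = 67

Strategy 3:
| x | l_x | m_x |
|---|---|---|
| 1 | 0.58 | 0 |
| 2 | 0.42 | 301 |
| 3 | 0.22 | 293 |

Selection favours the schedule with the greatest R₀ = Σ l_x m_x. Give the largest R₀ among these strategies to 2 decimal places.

Strategy 1: R₀ = 0.41×144 + 0.17×77 + 0.07×23 = 73.7400
Strategy 2: R₀ = 0.79×308 + 0.56×83 + 0.32×67 = 311.2400
Strategy 3: R₀ = 0.58×0 + 0.42×301 + 0.22×293 = 190.8800
Highest R₀: strategy 2 with 311.2400.

311.24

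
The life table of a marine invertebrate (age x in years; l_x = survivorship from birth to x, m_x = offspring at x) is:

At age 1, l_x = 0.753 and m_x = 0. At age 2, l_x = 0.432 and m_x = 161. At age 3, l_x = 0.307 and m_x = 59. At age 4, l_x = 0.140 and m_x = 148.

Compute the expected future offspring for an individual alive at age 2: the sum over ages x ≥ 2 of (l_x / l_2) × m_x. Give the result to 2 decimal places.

l_2 = 0.432. Conditional survival from age 2 to x is l_x / l_2.
  x=2: (0.432/0.432) × 161 = 161.0000
  x=3: (0.307/0.432) × 59 = 41.9282
  x=4: (0.140/0.432) × 148 = 47.9630
Sum = 161.0000 + 41.9282 + 47.9630 = 250.8912

250.89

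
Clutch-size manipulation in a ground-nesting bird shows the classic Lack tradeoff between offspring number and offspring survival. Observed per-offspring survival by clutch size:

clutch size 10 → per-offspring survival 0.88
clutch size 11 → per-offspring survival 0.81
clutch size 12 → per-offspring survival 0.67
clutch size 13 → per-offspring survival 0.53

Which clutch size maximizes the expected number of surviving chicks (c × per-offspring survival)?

11

Expected surviving chicks = c × s(c):
  c=10: 10 × 0.88 = 8.800
  c=11: 11 × 0.81 = 8.910
  c=12: 12 × 0.67 = 8.040
  c=13: 13 × 0.53 = 6.890
Maximum at c = 11 (8.910 surviving chicks).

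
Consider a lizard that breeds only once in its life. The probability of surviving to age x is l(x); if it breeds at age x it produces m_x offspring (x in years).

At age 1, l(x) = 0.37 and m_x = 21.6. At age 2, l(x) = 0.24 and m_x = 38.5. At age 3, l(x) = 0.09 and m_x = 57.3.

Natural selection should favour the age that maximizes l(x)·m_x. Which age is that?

2

Expected offspring if breeding at age x = l(x) × m_x:
  age 1: 0.37 × 21.6 = 7.992
  age 2: 0.24 × 38.5 = 9.240
  age 3: 0.09 × 57.3 = 5.157
Maximum at age 2 (9.240).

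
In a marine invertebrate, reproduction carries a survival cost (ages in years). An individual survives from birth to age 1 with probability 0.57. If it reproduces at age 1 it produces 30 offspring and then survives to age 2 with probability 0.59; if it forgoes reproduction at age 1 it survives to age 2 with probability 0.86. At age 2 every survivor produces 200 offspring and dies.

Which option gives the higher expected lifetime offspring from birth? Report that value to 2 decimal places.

98.04

breed at age 1: R₀ = 0.57 × (30 + 0.59 × 200) = 0.57 × 148.0000 = 84.3600
delay to age 2: R₀ = 0.57 × (0.86 × 200) = 0.57 × 172.0000 = 98.0400
Higher: delay to age 2 (98.0400).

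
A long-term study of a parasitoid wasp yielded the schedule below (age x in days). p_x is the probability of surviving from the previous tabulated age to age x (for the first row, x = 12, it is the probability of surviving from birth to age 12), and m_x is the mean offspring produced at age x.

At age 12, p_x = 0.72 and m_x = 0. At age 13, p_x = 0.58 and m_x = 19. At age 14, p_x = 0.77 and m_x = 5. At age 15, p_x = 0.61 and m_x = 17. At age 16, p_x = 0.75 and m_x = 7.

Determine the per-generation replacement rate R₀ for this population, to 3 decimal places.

Survivorship from birth: l_x = p_12·p_13·…·p_x.
  l_12 = 0.72000
  l_13 = 0.41760
  l_14 = 0.32155
  l_15 = 0.19615
  l_16 = 0.14711
R₀ = Σ l_x m_x:
  age 12: 0.72000 × 0 = 0.0000
  age 13: 0.41760 × 19 = 7.9344
  age 14: 0.32155 × 5 = 1.6078
  age 15: 0.19615 × 17 = 3.3345
  age 16: 0.14711 × 7 = 1.0298
R₀ = 0.0000 + 7.9344 + 1.6078 + 3.3345 + 1.0298 = 13.9065

13.906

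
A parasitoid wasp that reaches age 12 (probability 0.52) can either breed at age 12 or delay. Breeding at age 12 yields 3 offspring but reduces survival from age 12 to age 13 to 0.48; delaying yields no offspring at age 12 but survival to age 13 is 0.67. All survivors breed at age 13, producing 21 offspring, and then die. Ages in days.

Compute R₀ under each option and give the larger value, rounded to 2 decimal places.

7.32

breed at age 12: R₀ = 0.52 × (3 + 0.48 × 21) = 0.52 × 13.0800 = 6.8016
delay to age 13: R₀ = 0.52 × (0.67 × 21) = 0.52 × 14.0700 = 7.3164
Higher: delay to age 13 (7.3164).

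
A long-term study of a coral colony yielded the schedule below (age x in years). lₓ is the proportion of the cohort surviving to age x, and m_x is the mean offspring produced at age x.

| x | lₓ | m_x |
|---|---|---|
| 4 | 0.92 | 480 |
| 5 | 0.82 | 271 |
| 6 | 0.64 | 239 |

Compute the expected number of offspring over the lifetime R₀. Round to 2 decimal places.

816.78

R₀ = Σ lₓ m_x:
  age 4: 0.92 × 480 = 441.6000
  age 5: 0.82 × 271 = 222.2200
  age 6: 0.64 × 239 = 152.9600
R₀ = 441.6000 + 222.2200 + 152.9600 = 816.7800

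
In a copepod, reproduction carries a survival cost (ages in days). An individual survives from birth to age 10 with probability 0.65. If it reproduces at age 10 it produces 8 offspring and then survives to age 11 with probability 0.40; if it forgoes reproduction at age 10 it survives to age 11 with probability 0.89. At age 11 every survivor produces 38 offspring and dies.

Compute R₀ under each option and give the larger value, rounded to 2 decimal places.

21.98

breed at age 10: R₀ = 0.65 × (8 + 0.40 × 38) = 0.65 × 23.2000 = 15.0800
delay to age 11: R₀ = 0.65 × (0.89 × 38) = 0.65 × 33.8200 = 21.9830
Higher: delay to age 11 (21.9830).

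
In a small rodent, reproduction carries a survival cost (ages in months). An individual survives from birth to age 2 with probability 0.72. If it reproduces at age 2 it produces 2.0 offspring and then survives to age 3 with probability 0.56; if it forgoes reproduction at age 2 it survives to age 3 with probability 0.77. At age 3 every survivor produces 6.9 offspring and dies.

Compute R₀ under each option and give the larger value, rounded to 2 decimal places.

4.22

breed at age 2: R₀ = 0.72 × (2.0 + 0.56 × 6.9) = 0.72 × 5.8640 = 4.2221
delay to age 3: R₀ = 0.72 × (0.77 × 6.9) = 0.72 × 5.3130 = 3.8254
Higher: breed at age 2 (4.2221).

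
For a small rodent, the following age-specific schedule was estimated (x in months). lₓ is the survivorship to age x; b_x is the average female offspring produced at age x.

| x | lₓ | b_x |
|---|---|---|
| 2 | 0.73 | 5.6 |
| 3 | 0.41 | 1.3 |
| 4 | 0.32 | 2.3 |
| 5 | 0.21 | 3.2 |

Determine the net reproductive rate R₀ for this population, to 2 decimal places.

6.03

R₀ = Σ lₓ b_x:
  age 2: 0.73 × 5.6 = 4.0880
  age 3: 0.41 × 1.3 = 0.5330
  age 4: 0.32 × 2.3 = 0.7360
  age 5: 0.21 × 3.2 = 0.6720
R₀ = 4.0880 + 0.5330 + 0.7360 + 0.6720 = 6.0290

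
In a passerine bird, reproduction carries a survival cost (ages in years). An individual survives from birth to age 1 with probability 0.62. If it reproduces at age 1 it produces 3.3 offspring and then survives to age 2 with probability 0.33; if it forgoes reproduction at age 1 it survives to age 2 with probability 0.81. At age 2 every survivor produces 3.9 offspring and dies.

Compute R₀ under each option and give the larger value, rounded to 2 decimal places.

breed at age 1: R₀ = 0.62 × (3.3 + 0.33 × 3.9) = 0.62 × 4.5870 = 2.8439
delay to age 2: R₀ = 0.62 × (0.81 × 3.9) = 0.62 × 3.1590 = 1.9586
Higher: breed at age 1 (2.8439).

2.84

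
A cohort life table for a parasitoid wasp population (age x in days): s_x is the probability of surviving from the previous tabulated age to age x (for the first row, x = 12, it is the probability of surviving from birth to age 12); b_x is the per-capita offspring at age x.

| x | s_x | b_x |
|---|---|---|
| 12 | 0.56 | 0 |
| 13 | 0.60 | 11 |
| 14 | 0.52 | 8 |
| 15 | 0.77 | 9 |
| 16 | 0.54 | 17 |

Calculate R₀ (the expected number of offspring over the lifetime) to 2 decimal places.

7.54

Survivorship from birth: l_x = s_12·s_13·…·s_x.
  l_12 = 0.56000
  l_13 = 0.33600
  l_14 = 0.17472
  l_15 = 0.13453
  l_16 = 0.07265
R₀ = Σ l_x b_x:
  age 12: 0.56000 × 0 = 0.0000
  age 13: 0.33600 × 11 = 3.6960
  age 14: 0.17472 × 8 = 1.3978
  age 15: 0.13453 × 9 = 1.2108
  age 16: 0.07265 × 17 = 1.2351
R₀ = 0.0000 + 3.6960 + 1.3978 + 1.2108 + 1.2351 = 7.5396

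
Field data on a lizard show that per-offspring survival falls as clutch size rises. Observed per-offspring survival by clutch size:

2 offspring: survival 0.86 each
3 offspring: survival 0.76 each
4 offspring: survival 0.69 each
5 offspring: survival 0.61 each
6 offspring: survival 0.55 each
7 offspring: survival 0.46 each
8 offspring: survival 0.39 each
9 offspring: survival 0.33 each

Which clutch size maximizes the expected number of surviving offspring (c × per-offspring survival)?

Expected surviving offspring = c × s(c):
  c=2: 2 × 0.86 = 1.720
  c=3: 3 × 0.76 = 2.280
  c=4: 4 × 0.69 = 2.760
  c=5: 5 × 0.61 = 3.050
  c=6: 6 × 0.55 = 3.300
  c=7: 7 × 0.46 = 3.220
  c=8: 8 × 0.39 = 3.120
  c=9: 9 × 0.33 = 2.970
Maximum at c = 6 (3.300 surviving offspring).

6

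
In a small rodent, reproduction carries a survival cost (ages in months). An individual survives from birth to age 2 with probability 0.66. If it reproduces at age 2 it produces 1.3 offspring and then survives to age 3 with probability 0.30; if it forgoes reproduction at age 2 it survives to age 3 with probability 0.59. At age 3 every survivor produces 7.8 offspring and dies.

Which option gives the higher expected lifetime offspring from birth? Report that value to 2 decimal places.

3.04

breed at age 2: R₀ = 0.66 × (1.3 + 0.30 × 7.8) = 0.66 × 3.6400 = 2.4024
delay to age 3: R₀ = 0.66 × (0.59 × 7.8) = 0.66 × 4.6020 = 3.0373
Higher: delay to age 3 (3.0373).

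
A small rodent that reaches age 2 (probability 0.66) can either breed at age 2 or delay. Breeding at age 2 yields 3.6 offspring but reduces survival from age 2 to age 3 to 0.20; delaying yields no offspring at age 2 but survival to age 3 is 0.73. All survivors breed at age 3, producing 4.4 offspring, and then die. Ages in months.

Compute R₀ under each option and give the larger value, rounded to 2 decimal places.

2.96

breed at age 2: R₀ = 0.66 × (3.6 + 0.20 × 4.4) = 0.66 × 4.4800 = 2.9568
delay to age 3: R₀ = 0.66 × (0.73 × 4.4) = 0.66 × 3.2120 = 2.1199
Higher: breed at age 2 (2.9568).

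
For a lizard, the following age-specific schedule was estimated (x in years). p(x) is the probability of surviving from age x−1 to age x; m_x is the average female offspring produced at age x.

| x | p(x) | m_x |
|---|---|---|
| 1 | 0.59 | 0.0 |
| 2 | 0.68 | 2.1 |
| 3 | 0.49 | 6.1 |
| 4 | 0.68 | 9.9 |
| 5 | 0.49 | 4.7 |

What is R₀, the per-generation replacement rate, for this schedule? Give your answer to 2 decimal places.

3.67

Survivorship from birth: l_x = p_1·p_2·…·p_x.
  l_1 = 0.59000
  l_2 = 0.40120
  l_3 = 0.19659
  l_4 = 0.13368
  l_5 = 0.06550
R₀ = Σ l_x m_x:
  age 1: 0.59000 × 0.0 = 0.0000
  age 2: 0.40120 × 2.1 = 0.8425
  age 3: 0.19659 × 6.1 = 1.1992
  age 4: 0.13368 × 9.9 = 1.3234
  age 5: 0.06550 × 4.7 = 0.3079
R₀ = 0.0000 + 0.8425 + 1.1992 + 1.3234 + 0.3079 = 3.6730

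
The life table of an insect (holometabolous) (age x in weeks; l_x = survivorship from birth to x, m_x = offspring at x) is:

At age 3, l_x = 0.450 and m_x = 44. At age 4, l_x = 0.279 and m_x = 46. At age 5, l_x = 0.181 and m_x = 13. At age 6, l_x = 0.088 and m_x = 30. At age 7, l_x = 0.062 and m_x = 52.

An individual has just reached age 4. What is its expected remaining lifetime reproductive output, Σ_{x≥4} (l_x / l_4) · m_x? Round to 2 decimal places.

75.45

l_4 = 0.279. Conditional survival from age 4 to x is l_x / l_4.
  x=4: (0.279/0.279) × 46 = 46.0000
  x=5: (0.181/0.279) × 13 = 8.4337
  x=6: (0.088/0.279) × 30 = 9.4624
  x=7: (0.062/0.279) × 52 = 11.5556
Sum = 46.0000 + 8.4337 + 9.4624 + 11.5556 = 75.4516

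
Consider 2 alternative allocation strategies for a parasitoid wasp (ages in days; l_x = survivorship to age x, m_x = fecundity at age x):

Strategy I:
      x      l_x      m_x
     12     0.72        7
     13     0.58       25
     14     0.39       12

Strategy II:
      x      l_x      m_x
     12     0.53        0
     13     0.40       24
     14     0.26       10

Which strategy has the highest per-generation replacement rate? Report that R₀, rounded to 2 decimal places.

Strategy I: R₀ = 0.72×7 + 0.58×25 + 0.39×12 = 24.2200
Strategy II: R₀ = 0.53×0 + 0.40×24 + 0.26×10 = 12.2000
Highest R₀: strategy I with 24.2200.

24.22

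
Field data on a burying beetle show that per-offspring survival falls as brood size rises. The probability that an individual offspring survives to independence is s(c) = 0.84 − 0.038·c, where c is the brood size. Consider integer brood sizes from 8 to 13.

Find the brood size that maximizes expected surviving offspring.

Expected surviving offspring = c × s(c):
  c=8: 8 × 0.536 = 4.288
  c=9: 9 × 0.498 = 4.482
  c=10: 10 × 0.460 = 4.600
  c=11: 11 × 0.422 = 4.642
  c=12: 12 × 0.384 = 4.608
  c=13: 13 × 0.346 = 4.498
Maximum at c = 11 (4.642 surviving offspring).

11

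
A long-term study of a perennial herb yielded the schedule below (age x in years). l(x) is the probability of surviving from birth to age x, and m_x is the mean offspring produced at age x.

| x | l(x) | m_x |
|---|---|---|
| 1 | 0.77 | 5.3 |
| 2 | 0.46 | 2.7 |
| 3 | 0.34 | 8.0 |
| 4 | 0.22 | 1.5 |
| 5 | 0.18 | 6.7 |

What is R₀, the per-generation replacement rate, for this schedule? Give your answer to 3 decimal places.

R₀ = Σ l(x) m_x:
  age 1: 0.77 × 5.3 = 4.0810
  age 2: 0.46 × 2.7 = 1.2420
  age 3: 0.34 × 8.0 = 2.7200
  age 4: 0.22 × 1.5 = 0.3300
  age 5: 0.18 × 6.7 = 1.2060
R₀ = 4.0810 + 1.2420 + 2.7200 + 0.3300 + 1.2060 = 9.5790

9.579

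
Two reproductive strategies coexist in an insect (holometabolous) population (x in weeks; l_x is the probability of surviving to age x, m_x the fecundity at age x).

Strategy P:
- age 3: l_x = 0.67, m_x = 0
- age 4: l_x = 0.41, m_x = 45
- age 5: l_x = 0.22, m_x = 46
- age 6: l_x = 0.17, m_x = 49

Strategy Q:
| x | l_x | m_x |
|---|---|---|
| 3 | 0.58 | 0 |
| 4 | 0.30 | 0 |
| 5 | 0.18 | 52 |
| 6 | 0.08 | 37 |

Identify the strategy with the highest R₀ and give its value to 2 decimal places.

36.90

Strategy P: R₀ = 0.67×0 + 0.41×45 + 0.22×46 + 0.17×49 = 36.9000
Strategy Q: R₀ = 0.58×0 + 0.30×0 + 0.18×52 + 0.08×37 = 12.3200
Highest R₀: strategy P with 36.9000.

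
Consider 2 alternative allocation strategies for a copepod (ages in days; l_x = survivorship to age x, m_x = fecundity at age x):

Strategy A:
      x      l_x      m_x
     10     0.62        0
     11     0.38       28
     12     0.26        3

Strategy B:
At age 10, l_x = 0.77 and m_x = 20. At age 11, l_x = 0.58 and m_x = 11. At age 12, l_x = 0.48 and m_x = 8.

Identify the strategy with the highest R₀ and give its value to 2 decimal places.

25.62

Strategy A: R₀ = 0.62×0 + 0.38×28 + 0.26×3 = 11.4200
Strategy B: R₀ = 0.77×20 + 0.58×11 + 0.48×8 = 25.6200
Highest R₀: strategy B with 25.6200.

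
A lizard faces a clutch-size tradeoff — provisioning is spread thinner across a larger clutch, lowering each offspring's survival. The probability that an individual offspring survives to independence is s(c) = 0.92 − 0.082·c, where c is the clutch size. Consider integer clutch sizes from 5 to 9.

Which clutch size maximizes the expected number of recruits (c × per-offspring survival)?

6

Expected recruits = c × s(c):
  c=5: 5 × 0.510 = 2.550
  c=6: 6 × 0.428 = 2.568
  c=7: 7 × 0.346 = 2.422
  c=8: 8 × 0.264 = 2.112
  c=9: 9 × 0.182 = 1.638
Maximum at c = 6 (2.568 recruits).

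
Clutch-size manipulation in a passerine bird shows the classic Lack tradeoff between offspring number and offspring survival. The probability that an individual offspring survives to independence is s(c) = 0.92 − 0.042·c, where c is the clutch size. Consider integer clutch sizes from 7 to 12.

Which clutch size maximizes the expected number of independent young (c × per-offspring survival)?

11

Expected independent young = c × s(c):
  c=7: 7 × 0.626 = 4.382
  c=8: 8 × 0.584 = 4.672
  c=9: 9 × 0.542 = 4.878
  c=10: 10 × 0.500 = 5.000
  c=11: 11 × 0.458 = 5.038
  c=12: 12 × 0.416 = 4.992
Maximum at c = 11 (5.038 independent young).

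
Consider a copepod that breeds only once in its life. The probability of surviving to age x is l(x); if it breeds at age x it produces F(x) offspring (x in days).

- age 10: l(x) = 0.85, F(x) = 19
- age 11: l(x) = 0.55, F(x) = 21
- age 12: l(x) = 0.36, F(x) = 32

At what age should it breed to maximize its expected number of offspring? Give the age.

Expected offspring if breeding at age x = l(x) × F(x):
  age 10: 0.85 × 19 = 16.150
  age 11: 0.55 × 21 = 11.550
  age 12: 0.36 × 32 = 11.520
Maximum at age 10 (16.150).

10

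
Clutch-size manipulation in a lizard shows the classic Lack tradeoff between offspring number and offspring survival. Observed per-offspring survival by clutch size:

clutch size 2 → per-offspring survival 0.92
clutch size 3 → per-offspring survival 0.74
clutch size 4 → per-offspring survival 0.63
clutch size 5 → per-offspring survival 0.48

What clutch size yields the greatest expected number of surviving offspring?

4

Expected surviving offspring = c × s(c):
  c=2: 2 × 0.92 = 1.840
  c=3: 3 × 0.74 = 2.220
  c=4: 4 × 0.63 = 2.520
  c=5: 5 × 0.48 = 2.400
Maximum at c = 4 (2.520 surviving offspring).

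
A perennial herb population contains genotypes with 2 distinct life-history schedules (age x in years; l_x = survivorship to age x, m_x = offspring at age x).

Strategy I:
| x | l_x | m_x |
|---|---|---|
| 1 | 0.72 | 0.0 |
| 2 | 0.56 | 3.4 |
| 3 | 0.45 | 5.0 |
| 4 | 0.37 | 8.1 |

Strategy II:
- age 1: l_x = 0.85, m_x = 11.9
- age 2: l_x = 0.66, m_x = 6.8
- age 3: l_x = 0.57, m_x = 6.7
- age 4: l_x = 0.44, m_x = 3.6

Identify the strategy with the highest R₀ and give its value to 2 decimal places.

Strategy I: R₀ = 0.72×0.0 + 0.56×3.4 + 0.45×5.0 + 0.37×8.1 = 7.1510
Strategy II: R₀ = 0.85×11.9 + 0.66×6.8 + 0.57×6.7 + 0.44×3.6 = 20.0060
Highest R₀: strategy II with 20.0060.

20.01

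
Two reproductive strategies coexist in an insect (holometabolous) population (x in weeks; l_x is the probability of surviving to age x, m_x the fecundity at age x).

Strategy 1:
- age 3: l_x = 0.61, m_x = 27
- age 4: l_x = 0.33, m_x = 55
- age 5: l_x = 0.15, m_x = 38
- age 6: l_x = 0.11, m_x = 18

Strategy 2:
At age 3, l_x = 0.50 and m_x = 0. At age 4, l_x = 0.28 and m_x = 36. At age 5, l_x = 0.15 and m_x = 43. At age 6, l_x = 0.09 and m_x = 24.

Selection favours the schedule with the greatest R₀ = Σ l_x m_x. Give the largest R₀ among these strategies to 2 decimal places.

Strategy 1: R₀ = 0.61×27 + 0.33×55 + 0.15×38 + 0.11×18 = 42.3000
Strategy 2: R₀ = 0.50×0 + 0.28×36 + 0.15×43 + 0.09×24 = 18.6900
Highest R₀: strategy 1 with 42.3000.

42.30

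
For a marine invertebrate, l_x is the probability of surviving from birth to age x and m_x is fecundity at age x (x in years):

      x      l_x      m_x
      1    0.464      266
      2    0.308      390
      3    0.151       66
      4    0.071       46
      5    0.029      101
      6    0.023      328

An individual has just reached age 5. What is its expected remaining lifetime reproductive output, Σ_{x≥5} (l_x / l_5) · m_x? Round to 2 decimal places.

l_5 = 0.029. Conditional survival from age 5 to x is l_x / l_5.
  x=5: (0.029/0.029) × 101 = 101.0000
  x=6: (0.023/0.029) × 328 = 260.1379
Sum = 101.0000 + 260.1379 = 361.1379

361.14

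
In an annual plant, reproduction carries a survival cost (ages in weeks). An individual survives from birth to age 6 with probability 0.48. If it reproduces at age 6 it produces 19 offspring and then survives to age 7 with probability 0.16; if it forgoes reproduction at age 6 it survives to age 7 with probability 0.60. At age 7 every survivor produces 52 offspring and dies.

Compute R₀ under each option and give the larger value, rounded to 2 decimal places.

14.98

breed at age 6: R₀ = 0.48 × (19 + 0.16 × 52) = 0.48 × 27.3200 = 13.1136
delay to age 7: R₀ = 0.48 × (0.60 × 52) = 0.48 × 31.2000 = 14.9760
Higher: delay to age 7 (14.9760).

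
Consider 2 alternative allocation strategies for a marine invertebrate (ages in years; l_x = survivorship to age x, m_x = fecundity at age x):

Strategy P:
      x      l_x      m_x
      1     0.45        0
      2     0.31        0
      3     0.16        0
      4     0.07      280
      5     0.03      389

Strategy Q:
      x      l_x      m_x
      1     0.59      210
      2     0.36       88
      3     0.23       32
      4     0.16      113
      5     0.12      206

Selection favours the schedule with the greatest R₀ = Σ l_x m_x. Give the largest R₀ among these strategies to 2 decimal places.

Strategy P: R₀ = 0.45×0 + 0.31×0 + 0.16×0 + 0.07×280 + 0.03×389 = 31.2700
Strategy Q: R₀ = 0.59×210 + 0.36×88 + 0.23×32 + 0.16×113 + 0.12×206 = 205.7400
Highest R₀: strategy Q with 205.7400.

205.74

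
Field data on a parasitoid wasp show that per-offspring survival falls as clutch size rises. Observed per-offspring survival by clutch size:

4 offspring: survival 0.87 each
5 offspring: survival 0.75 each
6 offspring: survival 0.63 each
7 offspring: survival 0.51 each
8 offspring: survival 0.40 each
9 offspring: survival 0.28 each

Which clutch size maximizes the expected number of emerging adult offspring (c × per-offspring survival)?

Expected emerging adult offspring = c × s(c):
  c=4: 4 × 0.87 = 3.480
  c=5: 5 × 0.75 = 3.750
  c=6: 6 × 0.63 = 3.780
  c=7: 7 × 0.51 = 3.570
  c=8: 8 × 0.40 = 3.200
  c=9: 9 × 0.28 = 2.520
Maximum at c = 6 (3.780 emerging adult offspring).

6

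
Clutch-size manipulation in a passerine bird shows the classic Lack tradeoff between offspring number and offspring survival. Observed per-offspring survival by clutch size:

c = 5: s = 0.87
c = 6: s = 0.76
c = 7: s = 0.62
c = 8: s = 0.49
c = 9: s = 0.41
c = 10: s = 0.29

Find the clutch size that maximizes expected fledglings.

6

Expected fledglings = c × s(c):
  c=5: 5 × 0.87 = 4.350
  c=6: 6 × 0.76 = 4.560
  c=7: 7 × 0.62 = 4.340
  c=8: 8 × 0.49 = 3.920
  c=9: 9 × 0.41 = 3.690
  c=10: 10 × 0.29 = 2.900
Maximum at c = 6 (4.560 fledglings).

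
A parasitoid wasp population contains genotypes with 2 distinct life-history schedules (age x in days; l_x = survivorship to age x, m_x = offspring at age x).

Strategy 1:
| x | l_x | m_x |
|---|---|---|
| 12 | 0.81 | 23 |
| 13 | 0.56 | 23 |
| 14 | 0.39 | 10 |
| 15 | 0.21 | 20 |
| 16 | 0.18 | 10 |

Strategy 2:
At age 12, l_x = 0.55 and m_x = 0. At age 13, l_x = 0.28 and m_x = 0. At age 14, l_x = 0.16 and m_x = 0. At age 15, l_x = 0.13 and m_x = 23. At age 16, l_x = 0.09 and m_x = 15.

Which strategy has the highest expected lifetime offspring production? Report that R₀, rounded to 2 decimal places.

Strategy 1: R₀ = 0.81×23 + 0.56×23 + 0.39×10 + 0.21×20 + 0.18×10 = 41.4100
Strategy 2: R₀ = 0.55×0 + 0.28×0 + 0.16×0 + 0.13×23 + 0.09×15 = 4.3400
Highest R₀: strategy 1 with 41.4100.

41.41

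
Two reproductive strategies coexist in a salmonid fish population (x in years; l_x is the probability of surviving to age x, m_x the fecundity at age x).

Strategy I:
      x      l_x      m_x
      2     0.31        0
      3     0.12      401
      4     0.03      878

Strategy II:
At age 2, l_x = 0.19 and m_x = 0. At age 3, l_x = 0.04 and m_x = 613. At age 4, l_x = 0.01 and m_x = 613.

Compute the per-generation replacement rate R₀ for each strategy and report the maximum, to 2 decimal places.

Strategy I: R₀ = 0.31×0 + 0.12×401 + 0.03×878 = 74.4600
Strategy II: R₀ = 0.19×0 + 0.04×613 + 0.01×613 = 30.6500
Highest R₀: strategy I with 74.4600.

74.46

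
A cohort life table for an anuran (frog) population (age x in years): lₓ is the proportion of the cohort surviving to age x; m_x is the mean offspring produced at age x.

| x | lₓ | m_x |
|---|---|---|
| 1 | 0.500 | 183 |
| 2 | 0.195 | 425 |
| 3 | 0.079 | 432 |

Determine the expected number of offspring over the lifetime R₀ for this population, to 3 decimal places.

208.503

R₀ = Σ lₓ m_x:
  age 1: 0.500 × 183 = 91.5000
  age 2: 0.195 × 425 = 82.8750
  age 3: 0.079 × 432 = 34.1280
R₀ = 91.5000 + 82.8750 + 34.1280 = 208.5030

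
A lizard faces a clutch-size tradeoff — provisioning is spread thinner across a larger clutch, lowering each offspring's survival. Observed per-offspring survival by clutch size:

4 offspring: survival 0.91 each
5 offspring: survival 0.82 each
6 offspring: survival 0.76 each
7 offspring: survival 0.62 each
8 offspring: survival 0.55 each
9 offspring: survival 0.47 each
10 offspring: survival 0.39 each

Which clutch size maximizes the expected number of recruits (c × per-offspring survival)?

Expected recruits = c × s(c):
  c=4: 4 × 0.91 = 3.640
  c=5: 5 × 0.82 = 4.100
  c=6: 6 × 0.76 = 4.560
  c=7: 7 × 0.62 = 4.340
  c=8: 8 × 0.55 = 4.400
  c=9: 9 × 0.47 = 4.230
  c=10: 10 × 0.39 = 3.900
Maximum at c = 6 (4.560 recruits).

6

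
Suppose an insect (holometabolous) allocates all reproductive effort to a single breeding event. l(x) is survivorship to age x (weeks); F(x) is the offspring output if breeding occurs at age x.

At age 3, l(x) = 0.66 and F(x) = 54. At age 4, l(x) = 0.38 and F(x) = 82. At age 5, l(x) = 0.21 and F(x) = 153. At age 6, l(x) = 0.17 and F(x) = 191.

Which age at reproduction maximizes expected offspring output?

Expected offspring if breeding at age x = l(x) × F(x):
  age 3: 0.66 × 54 = 35.640
  age 4: 0.38 × 82 = 31.160
  age 5: 0.21 × 153 = 32.130
  age 6: 0.17 × 191 = 32.470
Maximum at age 3 (35.640).

3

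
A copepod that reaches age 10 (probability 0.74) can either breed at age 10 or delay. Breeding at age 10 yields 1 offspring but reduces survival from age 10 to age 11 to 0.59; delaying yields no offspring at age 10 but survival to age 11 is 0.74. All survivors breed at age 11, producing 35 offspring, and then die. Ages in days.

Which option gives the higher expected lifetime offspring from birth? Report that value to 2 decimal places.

19.17

breed at age 10: R₀ = 0.74 × (1 + 0.59 × 35) = 0.74 × 21.6500 = 16.0210
delay to age 11: R₀ = 0.74 × (0.74 × 35) = 0.74 × 25.9000 = 19.1660
Higher: delay to age 11 (19.1660).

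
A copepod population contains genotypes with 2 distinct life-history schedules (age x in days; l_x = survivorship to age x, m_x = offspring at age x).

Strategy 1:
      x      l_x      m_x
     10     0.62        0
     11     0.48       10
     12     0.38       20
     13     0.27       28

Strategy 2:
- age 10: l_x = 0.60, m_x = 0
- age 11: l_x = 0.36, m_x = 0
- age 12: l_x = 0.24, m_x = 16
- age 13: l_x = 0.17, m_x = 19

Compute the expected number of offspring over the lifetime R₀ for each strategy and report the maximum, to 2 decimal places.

19.96

Strategy 1: R₀ = 0.62×0 + 0.48×10 + 0.38×20 + 0.27×28 = 19.9600
Strategy 2: R₀ = 0.60×0 + 0.36×0 + 0.24×16 + 0.17×19 = 7.0700
Highest R₀: strategy 1 with 19.9600.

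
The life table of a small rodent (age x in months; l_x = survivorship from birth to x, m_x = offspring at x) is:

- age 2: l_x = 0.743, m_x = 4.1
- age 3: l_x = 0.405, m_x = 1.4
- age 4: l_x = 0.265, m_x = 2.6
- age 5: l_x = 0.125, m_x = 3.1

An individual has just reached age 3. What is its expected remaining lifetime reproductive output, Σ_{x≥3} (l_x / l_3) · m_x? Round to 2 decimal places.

4.06

l_3 = 0.405. Conditional survival from age 3 to x is l_x / l_3.
  x=3: (0.405/0.405) × 1.4 = 1.4000
  x=4: (0.265/0.405) × 2.6 = 1.7012
  x=5: (0.125/0.405) × 3.1 = 0.9568
Sum = 1.4000 + 1.7012 + 0.9568 = 4.0580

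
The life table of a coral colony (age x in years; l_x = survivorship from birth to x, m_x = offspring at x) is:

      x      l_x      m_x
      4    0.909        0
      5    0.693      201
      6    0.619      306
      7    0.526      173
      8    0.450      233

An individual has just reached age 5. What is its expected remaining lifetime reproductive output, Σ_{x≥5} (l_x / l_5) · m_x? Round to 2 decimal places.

756.93

l_5 = 0.693. Conditional survival from age 5 to x is l_x / l_5.
  x=5: (0.693/0.693) × 201 = 201.0000
  x=6: (0.619/0.693) × 306 = 273.3247
  x=7: (0.526/0.693) × 173 = 131.3102
  x=8: (0.450/0.693) × 233 = 151.2987
Sum = 201.0000 + 273.3247 + 131.3102 + 151.2987 = 756.9336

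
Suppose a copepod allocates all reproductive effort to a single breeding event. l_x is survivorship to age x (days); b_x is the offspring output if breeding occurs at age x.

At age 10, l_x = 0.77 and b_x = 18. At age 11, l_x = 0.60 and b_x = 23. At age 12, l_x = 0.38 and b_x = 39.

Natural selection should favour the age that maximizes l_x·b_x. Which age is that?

Expected offspring if breeding at age x = l_x × b_x:
  age 10: 0.77 × 18 = 13.860
  age 11: 0.60 × 23 = 13.800
  age 12: 0.38 × 39 = 14.820
Maximum at age 12 (14.820).

12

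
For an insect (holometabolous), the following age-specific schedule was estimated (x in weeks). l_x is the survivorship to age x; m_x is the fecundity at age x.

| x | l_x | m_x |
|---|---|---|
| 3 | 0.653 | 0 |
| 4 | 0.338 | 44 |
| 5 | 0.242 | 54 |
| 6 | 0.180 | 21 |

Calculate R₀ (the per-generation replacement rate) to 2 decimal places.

R₀ = Σ l_x m_x:
  age 3: 0.653 × 0 = 0.0000
  age 4: 0.338 × 44 = 14.8720
  age 5: 0.242 × 54 = 13.0680
  age 6: 0.180 × 21 = 3.7800
R₀ = 0.0000 + 14.8720 + 13.0680 + 3.7800 = 31.7200

31.72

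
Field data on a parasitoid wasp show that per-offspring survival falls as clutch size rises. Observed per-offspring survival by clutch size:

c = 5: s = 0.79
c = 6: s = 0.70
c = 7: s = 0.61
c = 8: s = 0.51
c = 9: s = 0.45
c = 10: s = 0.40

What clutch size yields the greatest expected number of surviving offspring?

Expected surviving offspring = c × s(c):
  c=5: 5 × 0.79 = 3.950
  c=6: 6 × 0.70 = 4.200
  c=7: 7 × 0.61 = 4.270
  c=8: 8 × 0.51 = 4.080
  c=9: 9 × 0.45 = 4.050
  c=10: 10 × 0.40 = 4.000
Maximum at c = 7 (4.270 surviving offspring).

7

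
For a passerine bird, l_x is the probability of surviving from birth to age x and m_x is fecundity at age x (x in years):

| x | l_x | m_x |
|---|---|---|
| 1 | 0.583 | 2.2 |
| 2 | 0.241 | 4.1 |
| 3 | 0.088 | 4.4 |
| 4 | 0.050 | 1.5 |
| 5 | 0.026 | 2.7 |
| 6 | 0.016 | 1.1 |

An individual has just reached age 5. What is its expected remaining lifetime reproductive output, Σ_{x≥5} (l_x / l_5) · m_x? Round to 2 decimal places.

l_5 = 0.026. Conditional survival from age 5 to x is l_x / l_5.
  x=5: (0.026/0.026) × 2.7 = 2.7000
  x=6: (0.016/0.026) × 1.1 = 0.6769
Sum = 2.7000 + 0.6769 = 3.3769

3.38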